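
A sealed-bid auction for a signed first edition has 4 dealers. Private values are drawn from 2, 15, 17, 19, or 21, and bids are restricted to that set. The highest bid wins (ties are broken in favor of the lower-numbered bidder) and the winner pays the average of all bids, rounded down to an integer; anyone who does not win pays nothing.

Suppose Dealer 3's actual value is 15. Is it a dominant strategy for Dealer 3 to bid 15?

No

Consider the case where Dealer 1 bids 2, Dealer 2 bids 2 and Dealer 4 bids 17.
Truthful bid 15: loses, pays 0, utility 0.
Bid 17 instead: wins, pays 9, utility 15 - 9 = 6.
Since 6 > 0, bidding 17 is strictly better here, so truthful bidding is not dominant.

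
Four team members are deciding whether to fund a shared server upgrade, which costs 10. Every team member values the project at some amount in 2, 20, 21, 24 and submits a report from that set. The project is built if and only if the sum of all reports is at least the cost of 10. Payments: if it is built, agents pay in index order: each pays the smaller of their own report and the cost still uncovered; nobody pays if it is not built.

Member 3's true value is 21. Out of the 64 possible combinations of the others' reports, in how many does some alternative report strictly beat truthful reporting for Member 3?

3

Others report (2, 2, 20): truth gives 15; report 2 gives 19 > 15. Violating.
Others report (2, 2, 21): truth gives 15; report 2 gives 19 > 15. Violating.
Others report (2, 2, 24): truth gives 15; report 2 gives 19 > 15. Violating.
Others report (2, 2, 2): truth gives 15; no alternative beats it.
Others report (2, 20, 2): truth gives 21; no alternative beats it.
(Checking all 64 profiles: 3 have a profitable deviation, 61 do not.)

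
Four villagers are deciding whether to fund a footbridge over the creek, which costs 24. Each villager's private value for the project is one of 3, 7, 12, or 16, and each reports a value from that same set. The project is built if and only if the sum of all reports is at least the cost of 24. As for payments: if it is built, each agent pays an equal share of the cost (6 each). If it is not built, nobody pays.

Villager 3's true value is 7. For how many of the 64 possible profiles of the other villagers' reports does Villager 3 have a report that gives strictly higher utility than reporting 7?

Others report (3, 3, 3): truth gives 0; report 16 gives 1 > 0. Violating.
Others report (3, 3, 7): truth gives 0; report 12 gives 1 > 0. Violating.
Others report (3, 7, 3): truth gives 0; report 12 gives 1 > 0. Violating.
Others report (7, 3, 3): truth gives 0; report 12 gives 1 > 0. Violating.
Others report (3, 3, 12): truth gives 1; no alternative beats it.
Others report (3, 3, 16): truth gives 1; no alternative beats it.
(Checking all 64 profiles: 4 have a profitable deviation, 60 do not.)

4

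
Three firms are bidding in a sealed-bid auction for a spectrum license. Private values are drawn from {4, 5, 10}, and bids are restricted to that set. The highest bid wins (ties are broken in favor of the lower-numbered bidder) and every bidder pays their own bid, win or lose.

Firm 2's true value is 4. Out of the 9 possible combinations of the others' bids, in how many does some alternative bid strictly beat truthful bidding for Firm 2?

Others bid (4, 4): truth gives -4; bid 5 gives -1 > -4. Violating.
Others bid (4, 5): truth gives -4; bid 5 gives -1 > -4. Violating.
Others bid (4, 10): truth gives -4; no alternative beats it.
Others bid (5, 4): truth gives -4; no alternative beats it.
(Checking all 9 profiles: 2 have a profitable deviation, 7 do not.)

2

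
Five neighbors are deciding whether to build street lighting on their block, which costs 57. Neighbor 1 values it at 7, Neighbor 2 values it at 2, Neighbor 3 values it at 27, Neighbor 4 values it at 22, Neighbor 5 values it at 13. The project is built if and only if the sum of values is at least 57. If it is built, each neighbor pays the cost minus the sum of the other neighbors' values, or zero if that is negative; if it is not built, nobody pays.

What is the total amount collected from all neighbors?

21

Total value 71 ≥ cost 57, so it is built.
Neighbor 1: others sum to 64; max(0, 57 - 64) = 0.
Neighbor 2: others sum to 69; max(0, 57 - 69) = 0.
Neighbor 3: others sum to 44; max(0, 57 - 44) = 13.
Neighbor 4: others sum to 49; max(0, 57 - 49) = 8.
Neighbor 5: others sum to 58; max(0, 57 - 58) = 0.
Total collected = 0 + 0 + 13 + 8 + 0 = 21.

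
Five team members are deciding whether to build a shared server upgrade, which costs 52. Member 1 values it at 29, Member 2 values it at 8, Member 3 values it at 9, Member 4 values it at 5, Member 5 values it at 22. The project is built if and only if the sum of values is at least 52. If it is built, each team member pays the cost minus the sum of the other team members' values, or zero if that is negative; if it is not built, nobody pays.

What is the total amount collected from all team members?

Total value 73 ≥ cost 52, so it is built.
Member 1: others sum to 44; max(0, 52 - 44) = 8.
Member 2: others sum to 65; max(0, 52 - 65) = 0.
Member 3: others sum to 64; max(0, 52 - 64) = 0.
Member 4: others sum to 68; max(0, 52 - 68) = 0.
Member 5: others sum to 51; max(0, 52 - 51) = 1.
Total collected = 8 + 0 + 0 + 0 + 1 = 9.

9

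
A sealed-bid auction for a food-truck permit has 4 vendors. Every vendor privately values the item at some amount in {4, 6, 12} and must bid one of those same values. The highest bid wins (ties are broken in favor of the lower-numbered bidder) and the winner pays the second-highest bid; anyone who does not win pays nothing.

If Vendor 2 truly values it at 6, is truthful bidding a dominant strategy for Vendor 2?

Yes

Check each profile of the others' bids and compare truth against every alternative bid.
Others bid (4, 4, 4): truth gives 2, best alternative gives 2.
Others bid (4, 4, 6): truth gives 0, best alternative gives 0.
Others bid (4, 4, 12): truth gives 0, best alternative gives 0.
Others bid (4, 6, 4): truth gives 0, best alternative gives 0.
Others bid (4, 6, 6): truth gives 0, best alternative gives 0.
Others bid (4, 6, 12): truth gives 0, best alternative gives 0.
(Remaining 21 profiles checked similarly; truth is weakly best in each.)
In every case the truthful bid is at least as good as any alternative, so it is a dominant strategy.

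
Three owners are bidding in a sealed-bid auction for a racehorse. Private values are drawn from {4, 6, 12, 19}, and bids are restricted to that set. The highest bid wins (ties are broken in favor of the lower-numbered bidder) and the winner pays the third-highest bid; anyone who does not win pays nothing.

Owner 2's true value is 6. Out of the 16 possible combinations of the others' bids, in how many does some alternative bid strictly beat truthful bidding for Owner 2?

Others bid (4, 12): truth gives 0; bid 12 gives 2 > 0. Violating.
Others bid (4, 19): truth gives 0; bid 19 gives 2 > 0. Violating.
Others bid (6, 4): truth gives 0; bid 12 gives 2 > 0. Violating.
Others bid (12, 4): truth gives 0; bid 19 gives 2 > 0. Violating.
Others bid (4, 4): truth gives 2; no alternative beats it.
Others bid (4, 6): truth gives 2; no alternative beats it.
(Checking all 16 profiles: 4 have a profitable deviation, 12 do not.)

4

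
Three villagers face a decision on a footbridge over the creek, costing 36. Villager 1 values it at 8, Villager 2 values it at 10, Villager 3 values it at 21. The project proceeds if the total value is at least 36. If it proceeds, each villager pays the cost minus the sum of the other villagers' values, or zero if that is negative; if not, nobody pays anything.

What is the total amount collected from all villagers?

Total value 39 ≥ cost 36, so it is built.
Villager 1: others sum to 31; max(0, 36 - 31) = 5.
Villager 2: others sum to 29; max(0, 36 - 29) = 7.
Villager 3: others sum to 18; max(0, 36 - 18) = 18.
Total collected = 5 + 7 + 18 = 30.

30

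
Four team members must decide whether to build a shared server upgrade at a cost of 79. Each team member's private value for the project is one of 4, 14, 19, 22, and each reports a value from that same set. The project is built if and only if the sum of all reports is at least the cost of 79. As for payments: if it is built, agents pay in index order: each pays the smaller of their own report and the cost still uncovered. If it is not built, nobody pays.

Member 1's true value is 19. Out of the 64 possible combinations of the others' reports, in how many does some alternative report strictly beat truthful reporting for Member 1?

Others report (22, 22, 22): truth gives 0; report 14 gives 5 > 0. Violating.
Others report (4, 4, 4): truth gives 0; no alternative beats it.
Others report (4, 4, 14): truth gives 0; no alternative beats it.
(Checking all 64 profiles: 1 has a profitable deviation, 63 do not.)

1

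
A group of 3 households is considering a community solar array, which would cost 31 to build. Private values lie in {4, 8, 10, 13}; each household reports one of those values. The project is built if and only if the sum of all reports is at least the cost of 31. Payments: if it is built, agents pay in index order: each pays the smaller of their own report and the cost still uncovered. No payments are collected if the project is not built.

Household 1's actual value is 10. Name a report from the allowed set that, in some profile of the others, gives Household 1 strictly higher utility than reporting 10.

Suppose Household 2 reports 10 and Household 3 reports 13.
Report 10: project built, pays 10, utility 10 - 10 = 0.
Report 8: project built, pays 8, utility 10 - 8 = 2.
So reporting 8 beats truth here (2 > 0).

8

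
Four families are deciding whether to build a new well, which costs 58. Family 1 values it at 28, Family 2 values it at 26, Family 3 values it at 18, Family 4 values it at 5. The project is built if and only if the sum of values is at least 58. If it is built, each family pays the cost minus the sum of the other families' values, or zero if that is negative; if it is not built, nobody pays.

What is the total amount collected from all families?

16

Total value 77 ≥ cost 58, so it is built.
Family 1: others sum to 49; max(0, 58 - 49) = 9.
Family 2: others sum to 51; max(0, 58 - 51) = 7.
Family 3: others sum to 59; max(0, 58 - 59) = 0.
Family 4: others sum to 72; max(0, 58 - 72) = 0.
Total collected = 9 + 7 + 0 + 0 = 16.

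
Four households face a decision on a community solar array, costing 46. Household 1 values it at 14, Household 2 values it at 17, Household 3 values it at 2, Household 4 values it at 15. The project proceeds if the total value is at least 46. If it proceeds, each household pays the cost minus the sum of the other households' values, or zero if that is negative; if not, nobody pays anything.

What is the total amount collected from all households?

40

Total value 48 ≥ cost 46, so it is built.
Household 1: others sum to 34; max(0, 46 - 34) = 12.
Household 2: others sum to 31; max(0, 46 - 31) = 15.
Household 3: others sum to 46; max(0, 46 - 46) = 0.
Household 4: others sum to 33; max(0, 46 - 33) = 13.
Total collected = 12 + 15 + 0 + 13 = 40.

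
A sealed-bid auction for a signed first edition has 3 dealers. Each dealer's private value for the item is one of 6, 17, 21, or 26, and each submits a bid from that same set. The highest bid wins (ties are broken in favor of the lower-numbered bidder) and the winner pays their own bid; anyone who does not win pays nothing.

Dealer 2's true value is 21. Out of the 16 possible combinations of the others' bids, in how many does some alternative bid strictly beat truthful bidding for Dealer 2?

2

Others bid (6, 6): truth gives 0; bid 17 gives 4 > 0. Violating.
Others bid (6, 17): truth gives 0; bid 17 gives 4 > 0. Violating.
Others bid (6, 21): truth gives 0; no alternative beats it.
Others bid (6, 26): truth gives 0; no alternative beats it.
(Checking all 16 profiles: 2 have a profitable deviation, 14 do not.)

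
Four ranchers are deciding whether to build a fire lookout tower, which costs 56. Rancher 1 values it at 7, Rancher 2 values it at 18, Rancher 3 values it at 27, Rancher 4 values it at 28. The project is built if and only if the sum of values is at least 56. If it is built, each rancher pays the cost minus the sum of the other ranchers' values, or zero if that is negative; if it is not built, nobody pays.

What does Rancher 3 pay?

Total value 80 ≥ cost 56, so the project is built.
The other ranchers' values sum to 53.
Cost minus that sum is 56 - 53 = 3.

3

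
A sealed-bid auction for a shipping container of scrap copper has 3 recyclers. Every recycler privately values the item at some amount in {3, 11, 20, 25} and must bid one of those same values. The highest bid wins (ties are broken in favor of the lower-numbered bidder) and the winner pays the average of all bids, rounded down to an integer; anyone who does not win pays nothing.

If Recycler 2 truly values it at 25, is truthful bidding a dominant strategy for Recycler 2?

No

Consider the case where Recycler 1 bids 3 and Recycler 3 bids 3.
Truthful bid 25: wins, pays 10, utility 25 - 10 = 15.
Bid 11 instead: wins, pays 5, utility 25 - 5 = 20.
Since 20 > 15, bidding 11 is strictly better here, so truthful bidding is not dominant.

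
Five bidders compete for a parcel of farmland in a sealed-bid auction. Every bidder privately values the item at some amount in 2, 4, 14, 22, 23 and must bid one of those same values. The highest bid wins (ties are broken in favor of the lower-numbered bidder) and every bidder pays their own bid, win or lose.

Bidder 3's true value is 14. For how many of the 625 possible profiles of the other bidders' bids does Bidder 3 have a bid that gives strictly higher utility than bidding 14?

Others bid (2, 2, 2, 2): truth gives 0; bid 4 gives 10 > 0. Violating.
Others bid (2, 2, 2, 4): truth gives 0; bid 4 gives 10 > 0. Violating.
Others bid (2, 2, 2, 22): truth gives -14; bid 2 gives -2 > -14. Violating.
Others bid (2, 2, 2, 23): truth gives -14; bid 2 gives -2 > -14. Violating.
Others bid (2, 2, 2, 14): truth gives 0; no alternative beats it.
Others bid (2, 2, 4, 14): truth gives 0; no alternative beats it.
(Checking all 625 profiles: 593 have a profitable deviation, 32 do not.)

593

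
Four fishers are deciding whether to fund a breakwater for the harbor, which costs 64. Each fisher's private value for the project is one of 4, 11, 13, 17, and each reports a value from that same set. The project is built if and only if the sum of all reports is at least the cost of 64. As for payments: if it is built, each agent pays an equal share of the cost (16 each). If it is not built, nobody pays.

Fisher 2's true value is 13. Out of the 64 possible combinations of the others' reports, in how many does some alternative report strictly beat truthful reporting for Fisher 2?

Others report (17, 17, 17): truth gives -3; report 4 gives 0 > -3. Violating.
Others report (4, 4, 4): truth gives 0; no alternative beats it.
Others report (4, 4, 11): truth gives 0; no alternative beats it.
(Checking all 64 profiles: 1 has a profitable deviation, 63 do not.)

1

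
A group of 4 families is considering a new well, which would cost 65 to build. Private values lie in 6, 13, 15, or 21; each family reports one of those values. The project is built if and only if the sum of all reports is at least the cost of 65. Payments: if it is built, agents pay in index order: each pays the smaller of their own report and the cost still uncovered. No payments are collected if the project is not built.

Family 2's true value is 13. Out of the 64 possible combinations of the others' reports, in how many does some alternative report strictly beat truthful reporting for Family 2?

1

Others report (21, 21, 21): truth gives 0; report 6 gives 7 > 0. Violating.
Others report (6, 6, 6): truth gives 0; no alternative beats it.
Others report (6, 6, 13): truth gives 0; no alternative beats it.
(Checking all 64 profiles: 1 has a profitable deviation, 63 do not.)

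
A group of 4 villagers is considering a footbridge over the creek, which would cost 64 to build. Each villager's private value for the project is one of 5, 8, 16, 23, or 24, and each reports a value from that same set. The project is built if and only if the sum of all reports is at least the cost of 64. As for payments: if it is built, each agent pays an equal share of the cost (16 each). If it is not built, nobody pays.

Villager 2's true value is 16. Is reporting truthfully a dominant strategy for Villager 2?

Check each profile of the others' reports and compare truth against every alternative report.
Others report (5, 5, 5): truth gives 0, best alternative gives 0.
Others report (5, 5, 8): truth gives 0, best alternative gives 0.
Others report (5, 5, 16): truth gives 0, best alternative gives 0.
Others report (5, 5, 23): truth gives 0, best alternative gives 0.
Others report (5, 5, 24): truth gives 0, best alternative gives 0.
Others report (5, 8, 5): truth gives 0, best alternative gives 0.
(Remaining 119 profiles checked similarly; truth is weakly best in each.)
In every case the truthful report is at least as good as any alternative, so it is a dominant strategy.

Yes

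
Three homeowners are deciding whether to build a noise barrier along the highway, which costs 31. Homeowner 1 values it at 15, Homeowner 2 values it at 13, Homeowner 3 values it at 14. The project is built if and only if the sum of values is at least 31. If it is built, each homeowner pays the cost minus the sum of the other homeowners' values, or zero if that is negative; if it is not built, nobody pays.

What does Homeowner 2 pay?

Total value 42 ≥ cost 31, so the project is built.
The other homeowners' values sum to 29.
Cost minus that sum is 31 - 29 = 2.

2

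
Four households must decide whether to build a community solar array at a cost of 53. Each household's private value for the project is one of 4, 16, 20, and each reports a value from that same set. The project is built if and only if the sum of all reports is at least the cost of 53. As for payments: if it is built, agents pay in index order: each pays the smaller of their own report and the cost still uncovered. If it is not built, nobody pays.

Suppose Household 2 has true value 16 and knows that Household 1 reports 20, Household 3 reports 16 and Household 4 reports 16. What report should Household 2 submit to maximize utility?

Report 4: project built, pays 4, utility 16 - 4 = 12.
Report 16: project built, pays 16, utility 16 - 16 = 0.
Report 20: project built, pays 20, utility 16 - 20 = -4.
The best choice is 4 with utility 12.

4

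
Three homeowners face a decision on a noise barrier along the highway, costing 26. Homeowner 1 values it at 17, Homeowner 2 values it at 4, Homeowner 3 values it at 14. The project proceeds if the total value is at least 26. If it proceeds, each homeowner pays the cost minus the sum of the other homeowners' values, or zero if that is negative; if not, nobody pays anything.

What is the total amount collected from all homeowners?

13

Total value 35 ≥ cost 26, so it is built.
Homeowner 1: others sum to 18; max(0, 26 - 18) = 8.
Homeowner 2: others sum to 31; max(0, 26 - 31) = 0.
Homeowner 3: others sum to 21; max(0, 26 - 21) = 5.
Total collected = 8 + 0 + 5 = 13.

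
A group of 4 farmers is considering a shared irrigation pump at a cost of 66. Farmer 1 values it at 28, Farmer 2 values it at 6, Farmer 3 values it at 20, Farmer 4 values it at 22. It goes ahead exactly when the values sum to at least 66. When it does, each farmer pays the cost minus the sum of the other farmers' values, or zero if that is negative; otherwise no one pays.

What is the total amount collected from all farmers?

40

Total value 76 ≥ cost 66, so it is built.
Farmer 1: others sum to 48; max(0, 66 - 48) = 18.
Farmer 2: others sum to 70; max(0, 66 - 70) = 0.
Farmer 3: others sum to 56; max(0, 66 - 56) = 10.
Farmer 4: others sum to 54; max(0, 66 - 54) = 12.
Total collected = 18 + 0 + 10 + 12 = 40.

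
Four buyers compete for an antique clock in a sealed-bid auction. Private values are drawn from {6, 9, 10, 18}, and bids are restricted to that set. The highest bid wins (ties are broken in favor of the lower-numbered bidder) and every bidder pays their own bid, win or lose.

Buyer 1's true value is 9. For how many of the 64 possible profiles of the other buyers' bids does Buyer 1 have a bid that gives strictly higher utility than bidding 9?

Others bid (6, 6, 6): truth gives 0; bid 6 gives 3 > 0. Violating.
Others bid (6, 6, 10): truth gives -9; bid 10 gives -1 > -9. Violating.
Others bid (6, 6, 18): truth gives -9; bid 6 gives -6 > -9. Violating.
Others bid (6, 9, 10): truth gives -9; bid 10 gives -1 > -9. Violating.
Others bid (6, 6, 9): truth gives 0; no alternative beats it.
Others bid (6, 9, 6): truth gives 0; no alternative beats it.
(Checking all 64 profiles: 57 have a profitable deviation, 7 do not.)

57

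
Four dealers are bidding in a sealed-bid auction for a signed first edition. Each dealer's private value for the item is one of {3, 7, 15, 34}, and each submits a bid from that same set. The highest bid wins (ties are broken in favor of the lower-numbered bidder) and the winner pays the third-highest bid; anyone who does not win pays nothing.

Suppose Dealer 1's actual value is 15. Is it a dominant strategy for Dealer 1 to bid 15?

No

Consider the case where Dealer 2 bids 3, Dealer 3 bids 3 and Dealer 4 bids 34.
Truthful bid 15: loses, pays 0, utility 0.
Bid 34 instead: wins, pays 3, utility 15 - 3 = 12.
Since 12 > 0, bidding 34 is strictly better here, so truthful bidding is not dominant.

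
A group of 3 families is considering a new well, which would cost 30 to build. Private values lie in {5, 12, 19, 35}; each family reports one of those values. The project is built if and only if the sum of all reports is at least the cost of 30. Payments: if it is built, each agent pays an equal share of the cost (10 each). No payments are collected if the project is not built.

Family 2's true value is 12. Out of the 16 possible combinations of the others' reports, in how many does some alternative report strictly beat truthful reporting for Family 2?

Others report (5, 5): truth gives 0; report 35 gives 2 > 0. Violating.
Others report (5, 12): truth gives 0; report 19 gives 2 > 0. Violating.
Others report (12, 5): truth gives 0; report 19 gives 2 > 0. Violating.
Others report (5, 19): truth gives 2; no alternative beats it.
Others report (5, 35): truth gives 2; no alternative beats it.
(Checking all 16 profiles: 3 have a profitable deviation, 13 do not.)

3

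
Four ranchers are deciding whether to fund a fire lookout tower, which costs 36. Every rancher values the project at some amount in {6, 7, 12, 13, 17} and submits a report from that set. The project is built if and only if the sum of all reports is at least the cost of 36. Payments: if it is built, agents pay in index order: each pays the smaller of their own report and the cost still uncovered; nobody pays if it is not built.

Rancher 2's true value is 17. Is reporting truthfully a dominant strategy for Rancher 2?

No

Consider the case where Rancher 1 reports 6, Rancher 3 reports 6 and Rancher 4 reports 12.
Truthful report 17: project built, pays 17, utility 17 - 17 = 0.
Report 12 instead: project built, pays 12, utility 17 - 12 = 5.
Since 5 > 0, reporting 12 is strictly better here, so truthful reporting is not dominant.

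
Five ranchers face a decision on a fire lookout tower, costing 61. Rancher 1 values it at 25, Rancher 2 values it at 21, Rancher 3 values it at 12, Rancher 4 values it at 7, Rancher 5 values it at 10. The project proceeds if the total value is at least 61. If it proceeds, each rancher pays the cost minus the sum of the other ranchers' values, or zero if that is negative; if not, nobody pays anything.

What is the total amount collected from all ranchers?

18

Total value 75 ≥ cost 61, so it is built.
Rancher 1: others sum to 50; max(0, 61 - 50) = 11.
Rancher 2: others sum to 54; max(0, 61 - 54) = 7.
Rancher 3: others sum to 63; max(0, 61 - 63) = 0.
Rancher 4: others sum to 68; max(0, 61 - 68) = 0.
Rancher 5: others sum to 65; max(0, 61 - 65) = 0.
Total collected = 11 + 7 + 0 + 0 + 0 = 18.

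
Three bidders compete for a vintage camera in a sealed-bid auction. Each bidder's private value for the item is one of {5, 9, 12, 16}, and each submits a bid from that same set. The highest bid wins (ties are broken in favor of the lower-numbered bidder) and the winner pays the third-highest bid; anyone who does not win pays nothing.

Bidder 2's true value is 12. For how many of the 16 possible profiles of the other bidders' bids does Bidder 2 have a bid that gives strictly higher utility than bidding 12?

4

Others bid (5, 16): truth gives 0; bid 16 gives 7 > 0. Violating.
Others bid (9, 16): truth gives 0; bid 16 gives 3 > 0. Violating.
Others bid (12, 5): truth gives 0; bid 16 gives 7 > 0. Violating.
Others bid (12, 9): truth gives 0; bid 16 gives 3 > 0. Violating.
Others bid (5, 5): truth gives 7; no alternative beats it.
Others bid (5, 9): truth gives 7; no alternative beats it.
(Checking all 16 profiles: 4 have a profitable deviation, 12 do not.)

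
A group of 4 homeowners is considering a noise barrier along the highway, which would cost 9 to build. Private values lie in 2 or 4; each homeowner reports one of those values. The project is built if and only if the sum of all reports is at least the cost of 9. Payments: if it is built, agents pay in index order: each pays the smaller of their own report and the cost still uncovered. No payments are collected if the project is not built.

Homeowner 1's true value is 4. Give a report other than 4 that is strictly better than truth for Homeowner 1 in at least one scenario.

2

Suppose Homeowner 2 reports 2, Homeowner 3 reports 2 and Homeowner 4 reports 4.
Report 4: project built, pays 4, utility 4 - 4 = 0.
Report 2: project built, pays 2, utility 4 - 2 = 2.
So reporting 2 beats truth here (2 > 0).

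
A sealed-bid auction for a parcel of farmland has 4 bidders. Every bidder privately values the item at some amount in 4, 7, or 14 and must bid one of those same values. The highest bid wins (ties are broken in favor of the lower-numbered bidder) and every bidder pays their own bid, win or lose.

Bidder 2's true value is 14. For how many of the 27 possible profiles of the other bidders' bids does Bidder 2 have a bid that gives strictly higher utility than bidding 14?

Others bid (4, 4, 4): truth gives 0; bid 7 gives 7 > 0. Violating.
Others bid (4, 4, 7): truth gives 0; bid 7 gives 7 > 0. Violating.
Others bid (4, 7, 4): truth gives 0; bid 7 gives 7 > 0. Violating.
Others bid (4, 7, 7): truth gives 0; bid 7 gives 7 > 0. Violating.
Others bid (4, 4, 14): truth gives 0; no alternative beats it.
Others bid (4, 7, 14): truth gives 0; no alternative beats it.
(Checking all 27 profiles: 13 have a profitable deviation, 14 do not.)

13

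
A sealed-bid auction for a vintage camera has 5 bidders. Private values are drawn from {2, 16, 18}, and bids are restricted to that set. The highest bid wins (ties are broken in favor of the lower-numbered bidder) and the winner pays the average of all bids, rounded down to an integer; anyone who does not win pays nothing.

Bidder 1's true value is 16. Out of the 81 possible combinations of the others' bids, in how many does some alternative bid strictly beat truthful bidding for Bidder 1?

51

Others bid (2, 2, 2, 2): truth gives 12; bid 2 gives 14 > 12. Violating.
Others bid (2, 2, 2, 18): truth gives 0; bid 18 gives 8 > 0. Violating.
Others bid (2, 2, 16, 18): truth gives 0; bid 18 gives 5 > 0. Violating.
Others bid (2, 2, 18, 2): truth gives 0; bid 18 gives 8 > 0. Violating.
Others bid (2, 2, 2, 16): truth gives 9; no alternative beats it.
Others bid (2, 2, 16, 2): truth gives 9; no alternative beats it.
(Checking all 81 profiles: 51 have a profitable deviation, 30 do not.)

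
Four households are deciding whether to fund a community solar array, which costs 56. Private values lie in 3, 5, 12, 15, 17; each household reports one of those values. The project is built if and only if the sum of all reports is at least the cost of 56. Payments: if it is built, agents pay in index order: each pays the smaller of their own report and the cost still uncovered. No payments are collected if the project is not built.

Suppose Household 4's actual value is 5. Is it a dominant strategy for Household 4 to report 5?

Yes

Check each profile of the others' reports and compare truth against every alternative report.
Others report (3, 3, 3): truth gives 0, best alternative gives 0.
Others report (3, 3, 5): truth gives 0, best alternative gives 0.
Others report (3, 3, 12): truth gives 0, best alternative gives 0.
Others report (3, 3, 15): truth gives 0, best alternative gives 0.
Others report (3, 3, 17): truth gives 0, best alternative gives 0.
Others report (3, 5, 3): truth gives 0, best alternative gives 0.
(Remaining 119 profiles checked similarly; truth is weakly best in each.)
In every case the truthful report is at least as good as any alternative, so it is a dominant strategy.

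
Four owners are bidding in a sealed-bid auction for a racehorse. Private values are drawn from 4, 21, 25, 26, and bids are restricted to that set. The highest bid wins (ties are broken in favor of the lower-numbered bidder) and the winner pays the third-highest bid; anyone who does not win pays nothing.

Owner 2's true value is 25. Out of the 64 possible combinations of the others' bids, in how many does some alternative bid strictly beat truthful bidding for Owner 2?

12

Others bid (4, 4, 26): truth gives 0; bid 26 gives 21 > 0. Violating.
Others bid (4, 21, 26): truth gives 0; bid 26 gives 4 > 0. Violating.
Others bid (4, 26, 4): truth gives 0; bid 26 gives 21 > 0. Violating.
Others bid (4, 26, 21): truth gives 0; bid 26 gives 4 > 0. Violating.
Others bid (4, 4, 4): truth gives 21; no alternative beats it.
Others bid (4, 4, 21): truth gives 21; no alternative beats it.
(Checking all 64 profiles: 12 have a profitable deviation, 52 do not.)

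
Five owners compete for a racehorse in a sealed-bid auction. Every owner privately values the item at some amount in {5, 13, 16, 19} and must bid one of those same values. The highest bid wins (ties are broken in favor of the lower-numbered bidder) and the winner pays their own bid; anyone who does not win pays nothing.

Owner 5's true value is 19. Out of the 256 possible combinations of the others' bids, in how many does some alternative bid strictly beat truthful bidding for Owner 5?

16

Others bid (5, 5, 5, 5): truth gives 0; bid 13 gives 6 > 0. Violating.
Others bid (5, 5, 5, 13): truth gives 0; bid 16 gives 3 > 0. Violating.
Others bid (5, 5, 13, 5): truth gives 0; bid 16 gives 3 > 0. Violating.
Others bid (5, 5, 13, 13): truth gives 0; bid 16 gives 3 > 0. Violating.
Others bid (5, 5, 5, 16): truth gives 0; no alternative beats it.
Others bid (5, 5, 5, 19): truth gives 0; no alternative beats it.
(Checking all 256 profiles: 16 have a profitable deviation, 240 do not.)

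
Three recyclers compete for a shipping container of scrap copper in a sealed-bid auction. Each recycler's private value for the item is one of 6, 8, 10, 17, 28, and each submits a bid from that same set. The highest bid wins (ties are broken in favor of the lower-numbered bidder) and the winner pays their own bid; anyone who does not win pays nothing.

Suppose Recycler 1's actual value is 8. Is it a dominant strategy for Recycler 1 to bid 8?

Consider the case where Recycler 2 bids 6 and Recycler 3 bids 6.
Truthful bid 8: wins, pays 8, utility 8 - 8 = 0.
Bid 6 instead: wins, pays 6, utility 8 - 6 = 2.
Since 2 > 0, bidding 6 is strictly better here, so truthful bidding is not dominant.

No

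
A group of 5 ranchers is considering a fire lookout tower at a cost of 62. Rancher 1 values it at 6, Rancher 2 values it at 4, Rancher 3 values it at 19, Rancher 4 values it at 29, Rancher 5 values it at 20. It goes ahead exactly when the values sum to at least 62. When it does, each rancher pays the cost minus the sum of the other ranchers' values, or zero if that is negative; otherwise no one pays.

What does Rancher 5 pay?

4

Total value 78 ≥ cost 62, so the project is built.
The other ranchers' values sum to 58.
Cost minus that sum is 62 - 58 = 4.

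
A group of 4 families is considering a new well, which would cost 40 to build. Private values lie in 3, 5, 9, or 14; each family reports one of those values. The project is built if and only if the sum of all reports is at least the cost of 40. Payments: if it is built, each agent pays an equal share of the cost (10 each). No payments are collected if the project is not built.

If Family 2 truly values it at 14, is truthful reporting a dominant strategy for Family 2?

Yes

Check each profile of the others' reports and compare truth against every alternative report.
Others report (3, 9, 14): truth gives 4, best alternative gives 0.
Others report (3, 14, 9): truth gives 4, best alternative gives 0.
Others report (5, 9, 14): truth gives 4, best alternative gives 0.
Others report (5, 14, 9): truth gives 4, best alternative gives 0.
Others report (9, 3, 14): truth gives 4, best alternative gives 0.
Others report (9, 5, 14): truth gives 4, best alternative gives 0.
(Remaining 58 profiles checked similarly; truth is weakly best in each.)
In every case the truthful report is at least as good as any alternative, so it is a dominant strategy.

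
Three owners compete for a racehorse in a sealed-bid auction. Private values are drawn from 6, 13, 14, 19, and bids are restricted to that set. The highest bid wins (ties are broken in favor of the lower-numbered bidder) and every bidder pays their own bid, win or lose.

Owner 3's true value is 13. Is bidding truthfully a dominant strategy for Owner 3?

Consider the case where Owner 1 bids 6 and Owner 2 bids 13.
Truthful bid 13: loses but pays 13, utility -13.
Bid 6 instead: loses but pays 6, utility -6.
Since -6 > -13, bidding 6 is strictly better here, so truthful bidding is not dominant.

No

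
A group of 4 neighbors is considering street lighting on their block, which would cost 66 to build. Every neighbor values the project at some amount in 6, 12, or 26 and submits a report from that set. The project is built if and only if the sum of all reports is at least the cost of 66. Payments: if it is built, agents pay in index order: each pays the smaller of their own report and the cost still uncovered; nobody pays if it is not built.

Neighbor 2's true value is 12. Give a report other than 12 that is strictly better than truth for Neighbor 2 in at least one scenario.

Suppose Neighbor 1 reports 12, Neighbor 3 reports 26 and Neighbor 4 reports 26.
Report 12: project built, pays 12, utility 12 - 12 = 0.
Report 6: project built, pays 6, utility 12 - 6 = 6.
So reporting 6 beats truth here (6 > 0).

6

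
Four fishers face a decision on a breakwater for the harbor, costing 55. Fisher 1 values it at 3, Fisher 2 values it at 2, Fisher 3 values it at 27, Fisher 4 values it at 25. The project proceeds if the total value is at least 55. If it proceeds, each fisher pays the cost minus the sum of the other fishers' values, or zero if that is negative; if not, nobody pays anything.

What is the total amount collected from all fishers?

Total value 57 ≥ cost 55, so it is built.
Fisher 1: others sum to 54; max(0, 55 - 54) = 1.
Fisher 2: others sum to 55; max(0, 55 - 55) = 0.
Fisher 3: others sum to 30; max(0, 55 - 30) = 25.
Fisher 4: others sum to 32; max(0, 55 - 32) = 23.
Total collected = 1 + 0 + 25 + 23 = 49.

49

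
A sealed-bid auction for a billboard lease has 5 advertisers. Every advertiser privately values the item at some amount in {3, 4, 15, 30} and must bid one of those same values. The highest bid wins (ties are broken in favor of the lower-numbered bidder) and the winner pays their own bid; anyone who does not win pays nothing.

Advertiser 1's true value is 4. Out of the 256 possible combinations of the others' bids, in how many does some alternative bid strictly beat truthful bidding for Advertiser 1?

Others bid (3, 3, 3, 3): truth gives 0; bid 3 gives 1 > 0. Violating.
Others bid (3, 3, 3, 4): truth gives 0; no alternative beats it.
Others bid (3, 3, 3, 15): truth gives 0; no alternative beats it.
(Checking all 256 profiles: 1 has a profitable deviation, 255 do not.)

1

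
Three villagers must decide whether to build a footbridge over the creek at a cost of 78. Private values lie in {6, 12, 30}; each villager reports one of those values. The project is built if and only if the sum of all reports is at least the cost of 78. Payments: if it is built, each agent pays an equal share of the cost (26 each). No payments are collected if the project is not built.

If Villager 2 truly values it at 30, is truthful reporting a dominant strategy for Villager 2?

Check each profile of the others' reports and compare truth against every alternative report.
Others report (30, 30): truth gives 4, best alternative gives 0.
Others report (6, 6): truth gives 0, best alternative gives 0.
Others report (6, 12): truth gives 0, best alternative gives 0.
Others report (6, 30): truth gives 0, best alternative gives 0.
Others report (12, 6): truth gives 0, best alternative gives 0.
Others report (12, 12): truth gives 0, best alternative gives 0.
(Remaining 3 profiles checked similarly; truth is weakly best in each.)
In every case the truthful report is at least as good as any alternative, so it is a dominant strategy.

Yes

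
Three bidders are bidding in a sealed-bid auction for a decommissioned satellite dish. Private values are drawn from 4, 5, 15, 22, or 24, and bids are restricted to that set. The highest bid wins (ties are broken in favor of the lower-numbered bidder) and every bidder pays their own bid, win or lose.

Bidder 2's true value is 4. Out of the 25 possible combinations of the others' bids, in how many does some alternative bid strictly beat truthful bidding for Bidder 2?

2

Others bid (4, 4): truth gives -4; bid 5 gives -1 > -4. Violating.
Others bid (4, 5): truth gives -4; bid 5 gives -1 > -4. Violating.
Others bid (4, 15): truth gives -4; no alternative beats it.
Others bid (4, 22): truth gives -4; no alternative beats it.
(Checking all 25 profiles: 2 have a profitable deviation, 23 do not.)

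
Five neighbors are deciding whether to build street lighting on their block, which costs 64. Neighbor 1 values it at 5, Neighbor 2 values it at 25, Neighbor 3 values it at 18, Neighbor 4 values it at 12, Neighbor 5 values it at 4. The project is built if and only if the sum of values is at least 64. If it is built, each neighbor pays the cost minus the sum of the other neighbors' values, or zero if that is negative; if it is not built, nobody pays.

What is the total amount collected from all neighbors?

64

Total value 64 ≥ cost 64, so it is built.
Neighbor 1: others sum to 59; max(0, 64 - 59) = 5.
Neighbor 2: others sum to 39; max(0, 64 - 39) = 25.
Neighbor 3: others sum to 46; max(0, 64 - 46) = 18.
Neighbor 4: others sum to 52; max(0, 64 - 52) = 12.
Neighbor 5: others sum to 60; max(0, 64 - 60) = 4.
Total collected = 5 + 25 + 18 + 12 + 4 = 64.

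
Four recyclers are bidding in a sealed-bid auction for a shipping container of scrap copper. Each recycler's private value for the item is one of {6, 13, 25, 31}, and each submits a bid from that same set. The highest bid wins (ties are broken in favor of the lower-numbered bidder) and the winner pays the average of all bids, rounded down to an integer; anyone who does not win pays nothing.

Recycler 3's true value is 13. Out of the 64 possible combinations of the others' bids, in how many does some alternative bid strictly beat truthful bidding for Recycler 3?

Others bid (6, 13, 6): truth gives 0; bid 25 gives 1 > 0. Violating.
Others bid (13, 6, 6): truth gives 0; bid 25 gives 1 > 0. Violating.
Others bid (6, 6, 6): truth gives 6; no alternative beats it.
Others bid (6, 6, 13): truth gives 4; no alternative beats it.
(Checking all 64 profiles: 2 have a profitable deviation, 62 do not.)

2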